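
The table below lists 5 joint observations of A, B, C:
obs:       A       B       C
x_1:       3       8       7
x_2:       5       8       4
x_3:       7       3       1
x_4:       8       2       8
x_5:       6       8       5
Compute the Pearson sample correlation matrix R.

Step 1 — column means:
  mean(A) = (3 + 5 + 7 + 8 + 6) / 5 = 29/5 = 5.8
  mean(B) = (8 + 8 + 3 + 2 + 8) / 5 = 29/5 = 5.8
  mean(C) = (7 + 4 + 1 + 8 + 5) / 5 = 25/5 = 5

Step 2 — sample variances and covariances s[i,j] = (1/(n-1)) · Σ_k (x_{k,i} - mean_i) · (x_{k,j} - mean_j), with n-1 = 4:
  s[A,A] = ((-2.8)·(-2.8) + (-0.8)·(-0.8) + (1.2)·(1.2) + (2.2)·(2.2) + (0.2)·(0.2)) / 4 = 14.8/4 = 3.7
  s[A,B] = ((-2.8)·(2.2) + (-0.8)·(2.2) + (1.2)·(-2.8) + (2.2)·(-3.8) + (0.2)·(2.2)) / 4 = -19.2/4 = -4.8
  s[A,C] = ((-2.8)·(2) + (-0.8)·(-1) + (1.2)·(-4) + (2.2)·(3) + (0.2)·(0)) / 4 = -3/4 = -0.75
  s[B,B] = ((2.2)·(2.2) + (2.2)·(2.2) + (-2.8)·(-2.8) + (-3.8)·(-3.8) + (2.2)·(2.2)) / 4 = 36.8/4 = 9.2
  s[B,C] = ((2.2)·(2) + (2.2)·(-1) + (-2.8)·(-4) + (-3.8)·(3) + (2.2)·(0)) / 4 = 2/4 = 0.5
  s[C,C] = ((2)·(2) + (-1)·(-1) + (-4)·(-4) + (3)·(3) + (0)·(0)) / 4 = 30/4 = 7.5
  Sample standard deviations s_i = √(s[i,i]):
  s(A) = √(3.7) = 1.9235
  s(B) = √(9.2) = 3.0332
  s(C) = √(7.5) = 2.7386

Step 3 — r_{ij} = s_{ij} / (s_i · s_j):
  r[A,A] = 1 (diagonal).
  r[A,B] = -4.8 / (1.9235 · 3.0332) = -4.8 / 5.8344 = -0.8227
  r[A,C] = -0.75 / (1.9235 · 2.7386) = -0.75 / 5.2678 = -0.1424
  r[B,B] = 1 (diagonal).
  r[B,C] = 0.5 / (3.0332 · 2.7386) = 0.5 / 8.3066 = 0.0602
  r[C,C] = 1 (diagonal).

R is symmetric with unit diagonal. Assembling:

R = [[1, -0.8227, -0.1424],
 [-0.8227, 1, 0.0602],
 [-0.1424, 0.0602, 1]]


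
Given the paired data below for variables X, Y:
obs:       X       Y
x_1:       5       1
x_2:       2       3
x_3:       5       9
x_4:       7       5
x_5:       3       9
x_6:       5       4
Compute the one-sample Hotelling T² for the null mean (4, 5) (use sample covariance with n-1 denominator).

Step 1 — sample mean vector:
  mean(X) = (5 + 2 + 5 + 7 + 3 + 5) / 6 = 27/6 = 4.5
  mean(Y) = (1 + 3 + 9 + 5 + 9 + 4) / 6 = 31/6 = 5.1667
  x̄ = (4.5, 5.1667),  deviation x̄ - mu_0 = (4.5, 5.1667) - (4, 5) = (0.5, 0.1667).

Step 2 — sample covariance matrix, S[i,j] = (1/(n-1)) · Σ_k (x_{k,i} - mean_i) · (x_{k,j} - mean_j), divisor n-1 = 5:
  S[X,X] = ((0.5)·(0.5) + (-2.5)·(-2.5) + (0.5)·(0.5) + (2.5)·(2.5) + (-1.5)·(-1.5) + (0.5)·(0.5)) / 5 = 15.5/5 = 3.1
  S[X,Y] = ((0.5)·(-4.1667) + (-2.5)·(-2.1667) + (0.5)·(3.8333) + (2.5)·(-0.1667) + (-1.5)·(3.8333) + (0.5)·(-1.1667)) / 5 = -1.5/5 = -0.3
  S[Y,Y] = ((-4.1667)·(-4.1667) + (-2.1667)·(-2.1667) + (3.8333)·(3.8333) + (-0.1667)·(-0.1667) + (3.8333)·(3.8333) + (-1.1667)·(-1.1667)) / 5 = 52.8333/5 = 10.5667
  S = [[3.1, -0.3],
 [-0.3, 10.5667]].

Step 3 — invert S. det(S) = 3.1·10.5667 - (-0.3)² = 32.6667.
  S^{-1} = (1/det) · [[d, -b], [-b, a]] = [[0.3235, 0.0092],
 [0.0092, 0.0949]].

Step 4 — quadratic form (x̄ - mu_0)^T · S^{-1} · (x̄ - mu_0):
  S^{-1} · (x̄ - mu_0) = (0.1633, 0.0204),
  (x̄ - mu_0)^T · [...] = (0.5)·(0.1633) + (0.1667)·(0.0204) = 0.085.

Step 5 — scale by n: T² = 6 · 0.085 = 0.5102.

T² ≈ 0.5102


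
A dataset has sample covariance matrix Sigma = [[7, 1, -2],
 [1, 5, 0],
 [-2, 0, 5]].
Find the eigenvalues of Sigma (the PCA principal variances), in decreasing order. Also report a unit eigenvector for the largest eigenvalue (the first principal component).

Step 1 — characteristic polynomial p(λ) = det(λI - Sigma) = λ³ - tr·λ² + c_1·λ - det, where tr = trace, c_1 = sum of the principal 2×2 minors, det = det(Sigma):
  tr = 7 + 5 + 5 = 17,
  c_1 = (7·5 - (1)²) + (7·5 - (-2)²) + (5·5 - (0)²) = 34 + 31 + 25 = 90,
  det = 7·(5·5 - (0)²) - (1)·((1)·5 - (0)·(-2)) + (-2)·((1)·(0) - 5·(-2)) = 7·(25) - (1)·(5) + (-2)·(10) = 150.
  So p(λ) = λ³ - 17λ² + 90λ - 150.
Step 2 — look for an integer root (rational root theorem: any rational root is an integer divisor of 150). Testing λ = 5:
  p(5) = 125 - 425 + 450 - 150 = 0  ✓
  Dividing out (λ - 5): p(λ) = (λ - 5)(λ² - 12λ + 30).
Step 3 — remaining eigenvalues from the quadratic λ² - 12λ + 30 = 0:
  Δ = 12² - 4·30 = 144 - 120 = 24,  λ = (12 ± √24)/2 = (12 ± 4.899)/2 ≈ 8.4495 or 3.5505.
  Sorted: λ_1 = 8.4495,  λ_2 = 5,  λ_3 = 3.5505  (check: sum = 17 = tr ✓).

Step 4 — unit eigenvector for λ_1 ≈ 8.4495: v spans the null space of (Sigma - λ_1 I), whose rows are
  r_1 = (-1.4495, 1, -2),  r_2 = (1, -3.4495, 0),  r_3 = (-2, 0, -3.4495).
  v is orthogonal to every row, so take v ∝ r_1 × r_2 = ((1)·(0) - (-2)·(-3.4495), (-2)·(1) - (-1.4495)·(0), (-1.4495)·(-3.4495) - (1)·(1)) ≈ (-6.899, -2, 4).
  Rescale (multiply by -1 so the first nonzero entry is positive): u = (6.899, 2, -4).
  ||u|| = √((6.899)² + (2)² + (-4)²) = √(67.5959) ≈ 8.2217,  v_1 = u/||u|| ≈ (0.8391, 0.2433, -0.4865) (||v_1|| = 1).

λ_1 = 8.4495,  λ_2 = 5,  λ_3 = 3.5505;  v_1 ≈ (0.8391, 0.2433, -0.4865)


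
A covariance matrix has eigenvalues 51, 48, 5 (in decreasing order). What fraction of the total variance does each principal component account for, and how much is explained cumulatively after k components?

Step 1 — total variance = trace(Sigma) = Σ λ_i = 51 + 48 + 5 = 104.

Step 2 — fraction explained by component i = λ_i / Σ λ:
  PC1: 51/104 = 0.4904
  PC2: 48/104 = 0.4615
  PC3: 5/104 = 0.0481

Step 3 — cumulative fraction after k components = (λ_1 + ... + λ_k) / Σ λ:
  k = 1: 51/104 = 0.4904
  k = 2: (51 + 48)/104 = 99/104 = 0.9519
  k = 3: (51 + 48 + 5)/104 = 104/104 = 1

Summary (fraction, with percent):

explained: PC1 0.4904 (49.04%), PC2 0.4615 (46.15%), PC3 0.0481 (4.81%);  cumulative: 0.4904, 0.9519, 1


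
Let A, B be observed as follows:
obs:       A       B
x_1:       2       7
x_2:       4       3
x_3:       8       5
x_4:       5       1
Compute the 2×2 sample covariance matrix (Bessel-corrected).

Step 1 — column means:
  mean(A) = (2 + 4 + 8 + 5) / 4 = 19/4 = 4.75
  mean(B) = (7 + 3 + 5 + 1) / 4 = 16/4 = 4

Step 2 — sample covariance S[i,j] = (1/(n-1)) · Σ_k (x_{k,i} - mean_i) · (x_{k,j} - mean_j), with n-1 = 3.
  S[A,A] = ((-2.75)·(-2.75) + (-0.75)·(-0.75) + (3.25)·(3.25) + (0.25)·(0.25)) / 3 = 18.75/3 = 6.25
  S[A,B] = ((-2.75)·(3) + (-0.75)·(-1) + (3.25)·(1) + (0.25)·(-3)) / 3 = -5/3 = -1.6667
  S[B,B] = ((3)·(3) + (-1)·(-1) + (1)·(1) + (-3)·(-3)) / 3 = 20/3 = 6.6667

S is symmetric (S[j,i] = S[i,j]). Assembling:

S = [[6.25, -1.6667],
 [-1.6667, 6.6667]]


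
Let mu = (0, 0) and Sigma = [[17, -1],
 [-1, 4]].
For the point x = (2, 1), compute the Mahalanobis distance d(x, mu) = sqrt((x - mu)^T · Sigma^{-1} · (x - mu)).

Step 1 — centre the observation: (x - mu) = (2, 1).

Step 2 — invert Sigma. det(Sigma) = 17·4 - (-1)² = 67.
  Sigma^{-1} = (1/det) · [[d, -b], [-b, a]] = [[0.0597, 0.0149],
 [0.0149, 0.2537]].

Step 3 — form the quadratic (x - mu)^T · Sigma^{-1} · (x - mu):
  Sigma^{-1} · (x - mu) = (0.1343, 0.2836).
  (x - mu)^T · [Sigma^{-1} · (x - mu)] = (2)·(0.1343) + (1)·(0.2836) = 0.5522.

Step 4 — take square root: d = √(0.5522) ≈ 0.7431.

d(x, mu) = √(0.5522) ≈ 0.7431


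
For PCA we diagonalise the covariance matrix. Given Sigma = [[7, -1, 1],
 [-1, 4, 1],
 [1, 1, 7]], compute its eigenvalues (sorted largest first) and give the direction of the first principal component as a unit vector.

Step 1 — characteristic polynomial p(λ) = det(λI - Sigma) = λ³ - tr·λ² + c_1·λ - det, where tr = trace, c_1 = sum of the principal 2×2 minors, det = det(Sigma):
  tr = 7 + 4 + 7 = 18,
  c_1 = (7·4 - (-1)²) + (7·7 - (1)²) + (4·7 - (1)²) = 27 + 48 + 27 = 102,
  det = 7·(4·7 - (1)²) - (-1)·((-1)·7 - (1)·(1)) + (1)·((-1)·(1) - 4·(1)) = 7·(27) - (-1)·(-8) + (1)·(-5) = 176.
  So p(λ) = λ³ - 18λ² + 102λ - 176.
Step 2 — look for an integer root (rational root theorem: any rational root is an integer divisor of 176). Testing λ = 8:
  p(8) = 512 - 1152 + 816 - 176 = 0  ✓
  Dividing out (λ - 8): p(λ) = (λ - 8)(λ² - 10λ + 22).
Step 3 — remaining eigenvalues from the quadratic λ² - 10λ + 22 = 0:
  Δ = 10² - 4·22 = 100 - 88 = 12,  λ = (10 ± √12)/2 = (10 ± 3.4641)/2 ≈ 6.7321 or 3.2679.
  Sorted: λ_1 = 8,  λ_2 = 6.7321,  λ_3 = 3.2679  (check: sum = 18 = tr ✓).

Step 4 — unit eigenvector for λ_1 = 8: v spans the null space of (Sigma - λ_1 I), whose rows are
  r_1 = (-1, -1, 1),  r_2 = (-1, -4, 1),  r_3 = (1, 1, -1).
  v is orthogonal to every row, so take v ∝ r_1 × r_2 = ((-1)·(1) - (1)·(-4), (1)·(-1) - (-1)·(1), (-1)·(-4) - (-1)·(-1)) = (3, 0, 3).
  Rescale (divide by 3): u = (1, 0, 1).
  ||u|| = √((1)² + (0)² + (1)²) = √(2) ≈ 1.4142,  v_1 = u/||u|| ≈ (0.7071, 0, 0.7071) (||v_1|| = 1).

λ_1 = 8,  λ_2 = 6.7321,  λ_3 = 3.2679;  v_1 ≈ (0.7071, 0, 0.7071)


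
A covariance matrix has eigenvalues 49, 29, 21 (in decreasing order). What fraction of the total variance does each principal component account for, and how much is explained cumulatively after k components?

Step 1 — total variance = trace(Sigma) = Σ λ_i = 49 + 29 + 21 = 99.

Step 2 — fraction explained by component i = λ_i / Σ λ:
  PC1: 49/99 = 0.4949
  PC2: 29/99 = 0.2929
  PC3: 21/99 = 0.2121

Step 3 — cumulative fraction after k components = (λ_1 + ... + λ_k) / Σ λ:
  k = 1: 49/99 = 0.4949
  k = 2: (49 + 29)/99 = 78/99 = 0.7879
  k = 3: (49 + 29 + 21)/99 = 99/99 = 1

Summary (fraction, with percent):

explained: PC1 0.4949 (49.49%), PC2 0.2929 (29.29%), PC3 0.2121 (21.21%);  cumulative: 0.4949, 0.7879, 1


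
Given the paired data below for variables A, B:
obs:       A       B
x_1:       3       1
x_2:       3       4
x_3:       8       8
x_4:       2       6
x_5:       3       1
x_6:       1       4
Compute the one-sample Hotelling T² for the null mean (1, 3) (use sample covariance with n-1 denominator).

Step 1 — sample mean vector:
  mean(A) = (3 + 3 + 8 + 2 + 3 + 1) / 6 = 20/6 = 3.3333
  mean(B) = (1 + 4 + 8 + 6 + 1 + 4) / 6 = 24/6 = 4
  x̄ = (3.3333, 4),  deviation x̄ - mu_0 = (3.3333, 4) - (1, 3) = (2.3333, 1).

Step 2 — sample covariance matrix, S[i,j] = (1/(n-1)) · Σ_k (x_{k,i} - mean_i) · (x_{k,j} - mean_j), divisor n-1 = 5:
  S[A,A] = ((-0.3333)·(-0.3333) + (-0.3333)·(-0.3333) + (4.6667)·(4.6667) + (-1.3333)·(-1.3333) + (-0.3333)·(-0.3333) + (-2.3333)·(-2.3333)) / 5 = 29.3333/5 = 5.8667
  S[A,B] = ((-0.3333)·(-3) + (-0.3333)·(0) + (4.6667)·(4) + (-1.3333)·(2) + (-0.3333)·(-3) + (-2.3333)·(0)) / 5 = 18/5 = 3.6
  S[B,B] = ((-3)·(-3) + (0)·(0) + (4)·(4) + (2)·(2) + (-3)·(-3) + (0)·(0)) / 5 = 38/5 = 7.6
  S = [[5.8667, 3.6],
 [3.6, 7.6]].

Step 3 — invert S. det(S) = 5.8667·7.6 - (3.6)² = 31.6267.
  S^{-1} = (1/det) · [[d, -b], [-b, a]] = [[0.2403, -0.1138],
 [-0.1138, 0.1855]].

Step 4 — quadratic form (x̄ - mu_0)^T · S^{-1} · (x̄ - mu_0):
  S^{-1} · (x̄ - mu_0) = (0.4469, -0.0801),
  (x̄ - mu_0)^T · [...] = (2.3333)·(0.4469) + (1)·(-0.0801) = 0.9626.

Step 5 — scale by n: T² = 6 · 0.9626 = 5.7757.

T² ≈ 5.7757


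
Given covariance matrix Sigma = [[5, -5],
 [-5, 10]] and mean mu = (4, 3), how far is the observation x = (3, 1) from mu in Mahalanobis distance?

Step 1 — centre the observation: (x - mu) = (-1, -2).

Step 2 — invert Sigma. det(Sigma) = 5·10 - (-5)² = 25.
  Sigma^{-1} = (1/det) · [[d, -b], [-b, a]] = [[0.4, 0.2],
 [0.2, 0.2]].

Step 3 — form the quadratic (x - mu)^T · Sigma^{-1} · (x - mu):
  Sigma^{-1} · (x - mu) = (-0.8, -0.6).
  (x - mu)^T · [Sigma^{-1} · (x - mu)] = (-1)·(-0.8) + (-2)·(-0.6) = 2.

Step 4 — take square root: d = √(2) ≈ 1.4142.

d(x, mu) = √(2) ≈ 1.4142


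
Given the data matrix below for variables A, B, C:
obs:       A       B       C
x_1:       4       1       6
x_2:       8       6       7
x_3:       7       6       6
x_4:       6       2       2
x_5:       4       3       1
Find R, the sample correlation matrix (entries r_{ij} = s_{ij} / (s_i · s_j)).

Step 1 — column means:
  mean(A) = (4 + 8 + 7 + 6 + 4) / 5 = 29/5 = 5.8
  mean(B) = (1 + 6 + 6 + 2 + 3) / 5 = 18/5 = 3.6
  mean(C) = (6 + 7 + 6 + 2 + 1) / 5 = 22/5 = 4.4

Step 2 — sample variances and covariances s[i,j] = (1/(n-1)) · Σ_k (x_{k,i} - mean_i) · (x_{k,j} - mean_j), with n-1 = 4:
  s[A,A] = ((-1.8)·(-1.8) + (2.2)·(2.2) + (1.2)·(1.2) + (0.2)·(0.2) + (-1.8)·(-1.8)) / 4 = 12.8/4 = 3.2
  s[A,B] = ((-1.8)·(-2.6) + (2.2)·(2.4) + (1.2)·(2.4) + (0.2)·(-1.6) + (-1.8)·(-0.6)) / 4 = 13.6/4 = 3.4
  s[A,C] = ((-1.8)·(1.6) + (2.2)·(2.6) + (1.2)·(1.6) + (0.2)·(-2.4) + (-1.8)·(-3.4)) / 4 = 10.4/4 = 2.6
  s[B,B] = ((-2.6)·(-2.6) + (2.4)·(2.4) + (2.4)·(2.4) + (-1.6)·(-1.6) + (-0.6)·(-0.6)) / 4 = 21.2/4 = 5.3
  s[B,C] = ((-2.6)·(1.6) + (2.4)·(2.6) + (2.4)·(1.6) + (-1.6)·(-2.4) + (-0.6)·(-3.4)) / 4 = 11.8/4 = 2.95
  s[C,C] = ((1.6)·(1.6) + (2.6)·(2.6) + (1.6)·(1.6) + (-2.4)·(-2.4) + (-3.4)·(-3.4)) / 4 = 29.2/4 = 7.3
  Sample standard deviations s_i = √(s[i,i]):
  s(A) = √(3.2) = 1.7889
  s(B) = √(5.3) = 2.3022
  s(C) = √(7.3) = 2.7019

Step 3 — r_{ij} = s_{ij} / (s_i · s_j):
  r[A,A] = 1 (diagonal).
  r[A,B] = 3.4 / (1.7889 · 2.3022) = 3.4 / 4.1183 = 0.8256
  r[A,C] = 2.6 / (1.7889 · 2.7019) = 2.6 / 4.8332 = 0.5379
  r[B,B] = 1 (diagonal).
  r[B,C] = 2.95 / (2.3022 · 2.7019) = 2.95 / 6.2201 = 0.4743
  r[C,C] = 1 (diagonal).

R is symmetric with unit diagonal. Assembling:

R = [[1, 0.8256, 0.5379],
 [0.8256, 1, 0.4743],
 [0.5379, 0.4743, 1]]


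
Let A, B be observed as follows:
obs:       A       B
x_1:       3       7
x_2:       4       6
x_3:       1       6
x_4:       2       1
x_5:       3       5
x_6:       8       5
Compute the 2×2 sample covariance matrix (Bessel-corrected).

Step 1 — column means:
  mean(A) = (3 + 4 + 1 + 2 + 3 + 8) / 6 = 21/6 = 3.5
  mean(B) = (7 + 6 + 6 + 1 + 5 + 5) / 6 = 30/6 = 5

Step 2 — sample covariance S[i,j] = (1/(n-1)) · Σ_k (x_{k,i} - mean_i) · (x_{k,j} - mean_j), with n-1 = 5.
  S[A,A] = ((-0.5)·(-0.5) + (0.5)·(0.5) + (-2.5)·(-2.5) + (-1.5)·(-1.5) + (-0.5)·(-0.5) + (4.5)·(4.5)) / 5 = 29.5/5 = 5.9
  S[A,B] = ((-0.5)·(2) + (0.5)·(1) + (-2.5)·(1) + (-1.5)·(-4) + (-0.5)·(0) + (4.5)·(0)) / 5 = 3/5 = 0.6
  S[B,B] = ((2)·(2) + (1)·(1) + (1)·(1) + (-4)·(-4) + (0)·(0) + (0)·(0)) / 5 = 22/5 = 4.4

S is symmetric (S[j,i] = S[i,j]). Assembling:

S = [[5.9, 0.6],
 [0.6, 4.4]]


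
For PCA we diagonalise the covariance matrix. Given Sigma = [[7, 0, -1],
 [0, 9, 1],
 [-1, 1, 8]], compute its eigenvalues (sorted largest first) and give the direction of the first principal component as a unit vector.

Step 1 — characteristic polynomial p(λ) = det(λI - Sigma) = λ³ - tr·λ² + c_1·λ - det, where tr = trace, c_1 = sum of the principal 2×2 minors, det = det(Sigma):
  tr = 7 + 9 + 8 = 24,
  c_1 = (7·9 - (0)²) + (7·8 - (-1)²) + (9·8 - (1)²) = 63 + 55 + 71 = 189,
  det = 7·(9·8 - (1)²) - (0)·((0)·8 - (1)·(-1)) + (-1)·((0)·(1) - 9·(-1)) = 7·(71) - (0)·(1) + (-1)·(9) = 488.
  So p(λ) = λ³ - 24λ² + 189λ - 488.
Step 2 — look for an integer root (rational root theorem: any rational root is an integer divisor of 488). Testing λ = 8:
  p(8) = 512 - 1536 + 1512 - 488 = 0  ✓
  Dividing out (λ - 8): p(λ) = (λ - 8)(λ² - 16λ + 61).
Step 3 — remaining eigenvalues from the quadratic λ² - 16λ + 61 = 0:
  Δ = 16² - 4·61 = 256 - 244 = 12,  λ = (16 ± √12)/2 = (16 ± 3.4641)/2 ≈ 9.7321 or 6.2679.
  Sorted: λ_1 = 9.7321,  λ_2 = 8,  λ_3 = 6.2679  (check: sum = 24 = tr ✓).

Step 4 — unit eigenvector for λ_1 ≈ 9.7321: v spans the null space of (Sigma - λ_1 I), whose rows are
  r_1 = (-2.7321, 0, -1),  r_2 = (0, -0.7321, 1),  r_3 = (-1, 1, -1.7321).
  v is orthogonal to every row, so take v ∝ r_1 × r_2 = ((0)·(1) - (-1)·(-0.7321), (-1)·(0) - (-2.7321)·(1), (-2.7321)·(-0.7321) - (0)·(0)) ≈ (-0.7321, 2.7321, 2).
  Rescale (multiply by -1 so the first nonzero entry is positive): u = (0.7321, -2.7321, -2).
  ||u|| = √((0.7321)² + (-2.7321)² + (-2)²) = √(12) ≈ 3.4641,  v_1 = u/||u|| ≈ (0.2113, -0.7887, -0.5774) (||v_1|| = 1).

λ_1 = 9.7321,  λ_2 = 8,  λ_3 = 6.2679;  v_1 ≈ (0.2113, -0.7887, -0.5774)


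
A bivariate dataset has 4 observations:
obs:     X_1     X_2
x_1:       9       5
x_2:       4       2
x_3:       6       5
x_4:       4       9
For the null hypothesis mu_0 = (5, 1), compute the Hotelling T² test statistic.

Step 1 — sample mean vector:
  mean(X_1) = (9 + 4 + 6 + 4) / 4 = 23/4 = 5.75
  mean(X_2) = (5 + 2 + 5 + 9) / 4 = 21/4 = 5.25
  x̄ = (5.75, 5.25),  deviation x̄ - mu_0 = (5.75, 5.25) - (5, 1) = (0.75, 4.25).

Step 2 — sample covariance matrix, S[i,j] = (1/(n-1)) · Σ_k (x_{k,i} - mean_i) · (x_{k,j} - mean_j), divisor n-1 = 3:
  S[X_1,X_1] = ((3.25)·(3.25) + (-1.75)·(-1.75) + (0.25)·(0.25) + (-1.75)·(-1.75)) / 3 = 16.75/3 = 5.5833
  S[X_1,X_2] = ((3.25)·(-0.25) + (-1.75)·(-3.25) + (0.25)·(-0.25) + (-1.75)·(3.75)) / 3 = -1.75/3 = -0.5833
  S[X_2,X_2] = ((-0.25)·(-0.25) + (-3.25)·(-3.25) + (-0.25)·(-0.25) + (3.75)·(3.75)) / 3 = 24.75/3 = 8.25
  S = [[5.5833, -0.5833],
 [-0.5833, 8.25]].

Step 3 — invert S. det(S) = 5.5833·8.25 - (-0.5833)² = 45.7222.
  S^{-1} = (1/det) · [[d, -b], [-b, a]] = [[0.1804, 0.0128],
 [0.0128, 0.1221]].

Step 4 — quadratic form (x̄ - mu_0)^T · S^{-1} · (x̄ - mu_0):
  S^{-1} · (x̄ - mu_0) = (0.1896, 0.5286),
  (x̄ - mu_0)^T · [...] = (0.75)·(0.1896) + (4.25)·(0.5286) = 2.3885.

Step 5 — scale by n: T² = 4 · 2.3885 = 9.5541.

T² ≈ 9.5541


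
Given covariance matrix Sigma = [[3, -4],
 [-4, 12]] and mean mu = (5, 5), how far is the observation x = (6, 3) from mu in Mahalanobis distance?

Step 1 — centre the observation: (x - mu) = (1, -2).

Step 2 — invert Sigma. det(Sigma) = 3·12 - (-4)² = 20.
  Sigma^{-1} = (1/det) · [[d, -b], [-b, a]] = [[0.6, 0.2],
 [0.2, 0.15]].

Step 3 — form the quadratic (x - mu)^T · Sigma^{-1} · (x - mu):
  Sigma^{-1} · (x - mu) = (0.2, -0.1).
  (x - mu)^T · [Sigma^{-1} · (x - mu)] = (1)·(0.2) + (-2)·(-0.1) = 0.4.

Step 4 — take square root: d = √(0.4) ≈ 0.6325.

d(x, mu) = √(0.4) ≈ 0.6325


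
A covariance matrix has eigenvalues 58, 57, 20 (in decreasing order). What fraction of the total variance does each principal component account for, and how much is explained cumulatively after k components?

Step 1 — total variance = trace(Sigma) = Σ λ_i = 58 + 57 + 20 = 135.

Step 2 — fraction explained by component i = λ_i / Σ λ:
  PC1: 58/135 = 0.4296
  PC2: 57/135 = 0.4222
  PC3: 20/135 = 0.1481

Step 3 — cumulative fraction after k components = (λ_1 + ... + λ_k) / Σ λ:
  k = 1: 58/135 = 0.4296
  k = 2: (58 + 57)/135 = 115/135 = 0.8519
  k = 3: (58 + 57 + 20)/135 = 135/135 = 1

Summary (fraction, with percent):

explained: PC1 0.4296 (42.96%), PC2 0.4222 (42.22%), PC3 0.1481 (14.81%);  cumulative: 0.4296, 0.8519, 1


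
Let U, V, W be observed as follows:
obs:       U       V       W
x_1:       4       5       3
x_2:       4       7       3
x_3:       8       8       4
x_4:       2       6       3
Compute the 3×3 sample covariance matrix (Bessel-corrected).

Step 1 — column means:
  mean(U) = (4 + 4 + 8 + 2) / 4 = 18/4 = 4.5
  mean(V) = (5 + 7 + 8 + 6) / 4 = 26/4 = 6.5
  mean(W) = (3 + 3 + 4 + 3) / 4 = 13/4 = 3.25

Step 2 — sample covariance S[i,j] = (1/(n-1)) · Σ_k (x_{k,i} - mean_i) · (x_{k,j} - mean_j), with n-1 = 3.
  S[U,U] = ((-0.5)·(-0.5) + (-0.5)·(-0.5) + (3.5)·(3.5) + (-2.5)·(-2.5)) / 3 = 19/3 = 6.3333
  S[U,V] = ((-0.5)·(-1.5) + (-0.5)·(0.5) + (3.5)·(1.5) + (-2.5)·(-0.5)) / 3 = 7/3 = 2.3333
  S[U,W] = ((-0.5)·(-0.25) + (-0.5)·(-0.25) + (3.5)·(0.75) + (-2.5)·(-0.25)) / 3 = 3.5/3 = 1.1667
  S[V,V] = ((-1.5)·(-1.5) + (0.5)·(0.5) + (1.5)·(1.5) + (-0.5)·(-0.5)) / 3 = 5/3 = 1.6667
  S[V,W] = ((-1.5)·(-0.25) + (0.5)·(-0.25) + (1.5)·(0.75) + (-0.5)·(-0.25)) / 3 = 1.5/3 = 0.5
  S[W,W] = ((-0.25)·(-0.25) + (-0.25)·(-0.25) + (0.75)·(0.75) + (-0.25)·(-0.25)) / 3 = 0.75/3 = 0.25

S is symmetric (S[j,i] = S[i,j]). Assembling:

S = [[6.3333, 2.3333, 1.1667],
 [2.3333, 1.6667, 0.5],
 [1.1667, 0.5, 0.25]]


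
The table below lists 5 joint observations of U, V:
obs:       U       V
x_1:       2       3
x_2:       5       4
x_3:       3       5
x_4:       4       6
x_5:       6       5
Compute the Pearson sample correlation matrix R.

Step 1 — column means:
  mean(U) = (2 + 5 + 3 + 4 + 6) / 5 = 20/5 = 4
  mean(V) = (3 + 4 + 5 + 6 + 5) / 5 = 23/5 = 4.6

Step 2 — sample variances and covariances s[i,j] = (1/(n-1)) · Σ_k (x_{k,i} - mean_i) · (x_{k,j} - mean_j), with n-1 = 4:
  s[U,U] = ((-2)·(-2) + (1)·(1) + (-1)·(-1) + (0)·(0) + (2)·(2)) / 4 = 10/4 = 2.5
  s[U,V] = ((-2)·(-1.6) + (1)·(-0.6) + (-1)·(0.4) + (0)·(1.4) + (2)·(0.4)) / 4 = 3/4 = 0.75
  s[V,V] = ((-1.6)·(-1.6) + (-0.6)·(-0.6) + (0.4)·(0.4) + (1.4)·(1.4) + (0.4)·(0.4)) / 4 = 5.2/4 = 1.3
  Sample standard deviations s_i = √(s[i,i]):
  s(U) = √(2.5) = 1.5811
  s(V) = √(1.3) = 1.1402

Step 3 — r_{ij} = s_{ij} / (s_i · s_j):
  r[U,U] = 1 (diagonal).
  r[U,V] = 0.75 / (1.5811 · 1.1402) = 0.75 / 1.8028 = 0.416
  r[V,V] = 1 (diagonal).

R is symmetric with unit diagonal. Assembling:

R = [[1, 0.416],
 [0.416, 1]]


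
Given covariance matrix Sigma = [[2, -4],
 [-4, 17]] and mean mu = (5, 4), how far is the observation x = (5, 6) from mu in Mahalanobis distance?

Step 1 — centre the observation: (x - mu) = (0, 2).

Step 2 — invert Sigma. det(Sigma) = 2·17 - (-4)² = 18.
  Sigma^{-1} = (1/det) · [[d, -b], [-b, a]] = [[0.9444, 0.2222],
 [0.2222, 0.1111]].

Step 3 — form the quadratic (x - mu)^T · Sigma^{-1} · (x - mu):
  Sigma^{-1} · (x - mu) = (0.4444, 0.2222).
  (x - mu)^T · [Sigma^{-1} · (x - mu)] = (0)·(0.4444) + (2)·(0.2222) = 0.4444.

Step 4 — take square root: d = √(0.4444) ≈ 0.6667.

d(x, mu) = √(0.4444) ≈ 0.6667


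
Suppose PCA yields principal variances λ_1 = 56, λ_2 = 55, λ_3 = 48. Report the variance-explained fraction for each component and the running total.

Step 1 — total variance = trace(Sigma) = Σ λ_i = 56 + 55 + 48 = 159.

Step 2 — fraction explained by component i = λ_i / Σ λ:
  PC1: 56/159 = 0.3522
  PC2: 55/159 = 0.3459
  PC3: 48/159 = 0.3019

Step 3 — cumulative fraction after k components = (λ_1 + ... + λ_k) / Σ λ:
  k = 1: 56/159 = 0.3522
  k = 2: (56 + 55)/159 = 111/159 = 0.6981
  k = 3: (56 + 55 + 48)/159 = 159/159 = 1

Summary (fraction, with percent):

explained: PC1 0.3522 (35.22%), PC2 0.3459 (34.59%), PC3 0.3019 (30.19%);  cumulative: 0.3522, 0.6981, 1


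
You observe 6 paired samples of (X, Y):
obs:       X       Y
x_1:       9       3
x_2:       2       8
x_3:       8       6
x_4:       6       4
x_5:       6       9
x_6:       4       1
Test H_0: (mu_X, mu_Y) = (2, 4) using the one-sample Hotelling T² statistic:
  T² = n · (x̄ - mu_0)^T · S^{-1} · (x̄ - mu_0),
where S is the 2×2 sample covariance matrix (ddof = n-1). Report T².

Step 1 — sample mean vector:
  mean(X) = (9 + 2 + 8 + 6 + 6 + 4) / 6 = 35/6 = 5.8333
  mean(Y) = (3 + 8 + 6 + 4 + 9 + 1) / 6 = 31/6 = 5.1667
  x̄ = (5.8333, 5.1667),  deviation x̄ - mu_0 = (5.8333, 5.1667) - (2, 4) = (3.8333, 1.1667).

Step 2 — sample covariance matrix, S[i,j] = (1/(n-1)) · Σ_k (x_{k,i} - mean_i) · (x_{k,j} - mean_j), divisor n-1 = 5:
  S[X,X] = ((3.1667)·(3.1667) + (-3.8333)·(-3.8333) + (2.1667)·(2.1667) + (0.1667)·(0.1667) + (0.1667)·(0.1667) + (-1.8333)·(-1.8333)) / 5 = 32.8333/5 = 6.5667
  S[X,Y] = ((3.1667)·(-2.1667) + (-3.8333)·(2.8333) + (2.1667)·(0.8333) + (0.1667)·(-1.1667) + (0.1667)·(3.8333) + (-1.8333)·(-4.1667)) / 5 = -7.8333/5 = -1.5667
  S[Y,Y] = ((-2.1667)·(-2.1667) + (2.8333)·(2.8333) + (0.8333)·(0.8333) + (-1.1667)·(-1.1667) + (3.8333)·(3.8333) + (-4.1667)·(-4.1667)) / 5 = 46.8333/5 = 9.3667
  S = [[6.5667, -1.5667],
 [-1.5667, 9.3667]].

Step 3 — invert S. det(S) = 6.5667·9.3667 - (-1.5667)² = 59.0533.
  S^{-1} = (1/det) · [[d, -b], [-b, a]] = [[0.1586, 0.0265],
 [0.0265, 0.1112]].

Step 4 — quadratic form (x̄ - mu_0)^T · S^{-1} · (x̄ - mu_0):
  S^{-1} · (x̄ - mu_0) = (0.639, 0.2314),
  (x̄ - mu_0)^T · [...] = (3.8333)·(0.639) + (1.1667)·(0.2314) = 2.7194.

Step 5 — scale by n: T² = 6 · 2.7194 = 16.3163.

T² ≈ 16.3163


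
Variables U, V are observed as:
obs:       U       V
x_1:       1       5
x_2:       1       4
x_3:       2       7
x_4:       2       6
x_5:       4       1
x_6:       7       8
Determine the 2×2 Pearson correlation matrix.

Step 1 — column means:
  mean(U) = (1 + 1 + 2 + 2 + 4 + 7) / 6 = 17/6 = 2.8333
  mean(V) = (5 + 4 + 7 + 6 + 1 + 8) / 6 = 31/6 = 5.1667

Step 2 — sample variances and covariances s[i,j] = (1/(n-1)) · Σ_k (x_{k,i} - mean_i) · (x_{k,j} - mean_j), with n-1 = 5:
  s[U,U] = ((-1.8333)·(-1.8333) + (-1.8333)·(-1.8333) + (-0.8333)·(-0.8333) + (-0.8333)·(-0.8333) + (1.1667)·(1.1667) + (4.1667)·(4.1667)) / 5 = 26.8333/5 = 5.3667
  s[U,V] = ((-1.8333)·(-0.1667) + (-1.8333)·(-1.1667) + (-0.8333)·(1.8333) + (-0.8333)·(0.8333) + (1.1667)·(-4.1667) + (4.1667)·(2.8333)) / 5 = 7.1667/5 = 1.4333
  s[V,V] = ((-0.1667)·(-0.1667) + (-1.1667)·(-1.1667) + (1.8333)·(1.8333) + (0.8333)·(0.8333) + (-4.1667)·(-4.1667) + (2.8333)·(2.8333)) / 5 = 30.8333/5 = 6.1667
  Sample standard deviations s_i = √(s[i,i]):
  s(U) = √(5.3667) = 2.3166
  s(V) = √(6.1667) = 2.4833

Step 3 — r_{ij} = s_{ij} / (s_i · s_j):
  r[U,U] = 1 (diagonal).
  r[U,V] = 1.4333 / (2.3166 · 2.4833) = 1.4333 / 5.7528 = 0.2492
  r[V,V] = 1 (diagonal).

R is symmetric with unit diagonal. Assembling:

R = [[1, 0.2492],
 [0.2492, 1]]


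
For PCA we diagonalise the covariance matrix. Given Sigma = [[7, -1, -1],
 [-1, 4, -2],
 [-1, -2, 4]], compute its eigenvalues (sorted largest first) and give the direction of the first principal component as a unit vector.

Step 1 — characteristic polynomial p(λ) = det(λI - Sigma) = λ³ - tr·λ² + c_1·λ - det, where tr = trace, c_1 = sum of the principal 2×2 minors, det = det(Sigma):
  tr = 7 + 4 + 4 = 15,
  c_1 = (7·4 - (-1)²) + (7·4 - (-1)²) + (4·4 - (-2)²) = 27 + 27 + 12 = 66,
  det = 7·(4·4 - (-2)²) - (-1)·((-1)·4 - (-2)·(-1)) + (-1)·((-1)·(-2) - 4·(-1)) = 7·(12) - (-1)·(-6) + (-1)·(6) = 72.
  So p(λ) = λ³ - 15λ² + 66λ - 72.
Step 2 — look for an integer root (rational root theorem: any rational root is an integer divisor of 72). Testing λ = 6:
  p(6) = 216 - 540 + 396 - 72 = 0  ✓
  Dividing out (λ - 6): p(λ) = (λ - 6)(λ² - 9λ + 12).
Step 3 — remaining eigenvalues from the quadratic λ² - 9λ + 12 = 0:
  Δ = 9² - 4·12 = 81 - 48 = 33,  λ = (9 ± √33)/2 = (9 ± 5.7446)/2 ≈ 7.3723 or 1.6277.
  Sorted: λ_1 = 7.3723,  λ_2 = 6,  λ_3 = 1.6277  (check: sum = 15 = tr ✓).

Step 4 — unit eigenvector for λ_1 ≈ 7.3723: v spans the null space of (Sigma - λ_1 I), whose rows are
  r_1 = (-0.3723, -1, -1),  r_2 = (-1, -3.3723, -2),  r_3 = (-1, -2, -3.3723).
  v is orthogonal to every row, so take v ∝ r_1 × r_2 = ((-1)·(-2) - (-1)·(-3.3723), (-1)·(-1) - (-0.3723)·(-2), (-0.3723)·(-3.3723) - (-1)·(-1)) ≈ (-1.3723, 0.2554, 0.2554).
  Rescale (multiply by -1 so the first nonzero entry is positive): u = (1.3723, -0.2554, -0.2554).
  ||u|| = √((1.3723)² + (-0.2554)² + (-0.2554)²) = √(2.0137) ≈ 1.419,  v_1 = u/||u|| ≈ (0.9671, -0.18, -0.18) (||v_1|| = 1).

λ_1 = 7.3723,  λ_2 = 6,  λ_3 = 1.6277;  v_1 ≈ (0.9671, -0.18, -0.18)


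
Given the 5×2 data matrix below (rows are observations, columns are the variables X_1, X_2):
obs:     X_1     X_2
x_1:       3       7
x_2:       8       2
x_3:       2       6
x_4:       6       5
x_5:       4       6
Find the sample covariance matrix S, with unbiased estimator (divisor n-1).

Step 1 — column means:
  mean(X_1) = (3 + 8 + 2 + 6 + 4) / 5 = 23/5 = 4.6
  mean(X_2) = (7 + 2 + 6 + 5 + 6) / 5 = 26/5 = 5.2

Step 2 — sample covariance S[i,j] = (1/(n-1)) · Σ_k (x_{k,i} - mean_i) · (x_{k,j} - mean_j), with n-1 = 4.
  S[X_1,X_1] = ((-1.6)·(-1.6) + (3.4)·(3.4) + (-2.6)·(-2.6) + (1.4)·(1.4) + (-0.6)·(-0.6)) / 4 = 23.2/4 = 5.8
  S[X_1,X_2] = ((-1.6)·(1.8) + (3.4)·(-3.2) + (-2.6)·(0.8) + (1.4)·(-0.2) + (-0.6)·(0.8)) / 4 = -16.6/4 = -4.15
  S[X_2,X_2] = ((1.8)·(1.8) + (-3.2)·(-3.2) + (0.8)·(0.8) + (-0.2)·(-0.2) + (0.8)·(0.8)) / 4 = 14.8/4 = 3.7

S is symmetric (S[j,i] = S[i,j]). Assembling:

S = [[5.8, -4.15],
 [-4.15, 3.7]]


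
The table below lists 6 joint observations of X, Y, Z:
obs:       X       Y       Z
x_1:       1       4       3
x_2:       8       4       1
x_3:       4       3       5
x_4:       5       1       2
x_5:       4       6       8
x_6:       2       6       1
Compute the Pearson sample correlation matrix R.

Step 1 — column means:
  mean(X) = (1 + 8 + 4 + 5 + 4 + 2) / 6 = 24/6 = 4
  mean(Y) = (4 + 4 + 3 + 1 + 6 + 6) / 6 = 24/6 = 4
  mean(Z) = (3 + 1 + 5 + 2 + 8 + 1) / 6 = 20/6 = 3.3333

Step 2 — sample variances and covariances s[i,j] = (1/(n-1)) · Σ_k (x_{k,i} - mean_i) · (x_{k,j} - mean_j), with n-1 = 5:
  s[X,X] = ((-3)·(-3) + (4)·(4) + (0)·(0) + (1)·(1) + (0)·(0) + (-2)·(-2)) / 5 = 30/5 = 6
  s[X,Y] = ((-3)·(0) + (4)·(0) + (0)·(-1) + (1)·(-3) + (0)·(2) + (-2)·(2)) / 5 = -7/5 = -1.4
  s[X,Z] = ((-3)·(-0.3333) + (4)·(-2.3333) + (0)·(1.6667) + (1)·(-1.3333) + (0)·(4.6667) + (-2)·(-2.3333)) / 5 = -5/5 = -1
  s[Y,Y] = ((0)·(0) + (0)·(0) + (-1)·(-1) + (-3)·(-3) + (2)·(2) + (2)·(2)) / 5 = 18/5 = 3.6
  s[Y,Z] = ((0)·(-0.3333) + (0)·(-2.3333) + (-1)·(1.6667) + (-3)·(-1.3333) + (2)·(4.6667) + (2)·(-2.3333)) / 5 = 7/5 = 1.4
  s[Z,Z] = ((-0.3333)·(-0.3333) + (-2.3333)·(-2.3333) + (1.6667)·(1.6667) + (-1.3333)·(-1.3333) + (4.6667)·(4.6667) + (-2.3333)·(-2.3333)) / 5 = 37.3333/5 = 7.4667
  Sample standard deviations s_i = √(s[i,i]):
  s(X) = √(6) = 2.4495
  s(Y) = √(3.6) = 1.8974
  s(Z) = √(7.4667) = 2.7325

Step 3 — r_{ij} = s_{ij} / (s_i · s_j):
  r[X,X] = 1 (diagonal).
  r[X,Y] = -1.4 / (2.4495 · 1.8974) = -1.4 / 4.6476 = -0.3012
  r[X,Z] = -1 / (2.4495 · 2.7325) = -1 / 6.6933 = -0.1494
  r[Y,Y] = 1 (diagonal).
  r[Y,Z] = 1.4 / (1.8974 · 2.7325) = 1.4 / 5.1846 = 0.27
  r[Z,Z] = 1 (diagonal).

R is symmetric with unit diagonal. Assembling:

R = [[1, -0.3012, -0.1494],
 [-0.3012, 1, 0.27],
 [-0.1494, 0.27, 1]]


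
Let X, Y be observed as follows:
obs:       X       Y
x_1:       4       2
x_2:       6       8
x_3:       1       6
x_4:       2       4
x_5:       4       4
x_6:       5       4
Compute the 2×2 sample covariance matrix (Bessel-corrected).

Step 1 — column means:
  mean(X) = (4 + 6 + 1 + 2 + 4 + 5) / 6 = 22/6 = 3.6667
  mean(Y) = (2 + 8 + 6 + 4 + 4 + 4) / 6 = 28/6 = 4.6667

Step 2 — sample covariance S[i,j] = (1/(n-1)) · Σ_k (x_{k,i} - mean_i) · (x_{k,j} - mean_j), with n-1 = 5.
  S[X,X] = ((0.3333)·(0.3333) + (2.3333)·(2.3333) + (-2.6667)·(-2.6667) + (-1.6667)·(-1.6667) + (0.3333)·(0.3333) + (1.3333)·(1.3333)) / 5 = 17.3333/5 = 3.4667
  S[X,Y] = ((0.3333)·(-2.6667) + (2.3333)·(3.3333) + (-2.6667)·(1.3333) + (-1.6667)·(-0.6667) + (0.3333)·(-0.6667) + (1.3333)·(-0.6667)) / 5 = 3.3333/5 = 0.6667
  S[Y,Y] = ((-2.6667)·(-2.6667) + (3.3333)·(3.3333) + (1.3333)·(1.3333) + (-0.6667)·(-0.6667) + (-0.6667)·(-0.6667) + (-0.6667)·(-0.6667)) / 5 = 21.3333/5 = 4.2667

S is symmetric (S[j,i] = S[i,j]). Assembling:

S = [[3.4667, 0.6667],
 [0.6667, 4.2667]]


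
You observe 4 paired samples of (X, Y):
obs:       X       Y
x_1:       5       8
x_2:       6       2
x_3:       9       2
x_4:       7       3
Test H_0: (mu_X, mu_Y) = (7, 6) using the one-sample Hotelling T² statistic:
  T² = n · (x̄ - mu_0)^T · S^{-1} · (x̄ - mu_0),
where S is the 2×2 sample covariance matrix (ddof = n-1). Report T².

Step 1 — sample mean vector:
  mean(X) = (5 + 6 + 9 + 7) / 4 = 27/4 = 6.75
  mean(Y) = (8 + 2 + 2 + 3) / 4 = 15/4 = 3.75
  x̄ = (6.75, 3.75),  deviation x̄ - mu_0 = (6.75, 3.75) - (7, 6) = (-0.25, -2.25).

Step 2 — sample covariance matrix, S[i,j] = (1/(n-1)) · Σ_k (x_{k,i} - mean_i) · (x_{k,j} - mean_j), divisor n-1 = 3:
  S[X,X] = ((-1.75)·(-1.75) + (-0.75)·(-0.75) + (2.25)·(2.25) + (0.25)·(0.25)) / 3 = 8.75/3 = 2.9167
  S[X,Y] = ((-1.75)·(4.25) + (-0.75)·(-1.75) + (2.25)·(-1.75) + (0.25)·(-0.75)) / 3 = -10.25/3 = -3.4167
  S[Y,Y] = ((4.25)·(4.25) + (-1.75)·(-1.75) + (-1.75)·(-1.75) + (-0.75)·(-0.75)) / 3 = 24.75/3 = 8.25
  S = [[2.9167, -3.4167],
 [-3.4167, 8.25]].

Step 3 — invert S. det(S) = 2.9167·8.25 - (-3.4167)² = 12.3889.
  S^{-1} = (1/det) · [[d, -b], [-b, a]] = [[0.6659, 0.2758],
 [0.2758, 0.2354]].

Step 4 — quadratic form (x̄ - mu_0)^T · S^{-1} · (x̄ - mu_0):
  S^{-1} · (x̄ - mu_0) = (-0.787, -0.5987),
  (x̄ - mu_0)^T · [...] = (-0.25)·(-0.787) + (-2.25)·(-0.5987) = 1.5437.

Step 5 — scale by n: T² = 4 · 1.5437 = 6.1749.

T² ≈ 6.1749


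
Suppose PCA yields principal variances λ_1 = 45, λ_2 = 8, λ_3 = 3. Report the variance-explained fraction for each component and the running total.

Step 1 — total variance = trace(Sigma) = Σ λ_i = 45 + 8 + 3 = 56.

Step 2 — fraction explained by component i = λ_i / Σ λ:
  PC1: 45/56 = 0.8036
  PC2: 8/56 = 0.1429
  PC3: 3/56 = 0.0536

Step 3 — cumulative fraction after k components = (λ_1 + ... + λ_k) / Σ λ:
  k = 1: 45/56 = 0.8036
  k = 2: (45 + 8)/56 = 53/56 = 0.9464
  k = 3: (45 + 8 + 3)/56 = 56/56 = 1

Summary (fraction, with percent):

explained: PC1 0.8036 (80.36%), PC2 0.1429 (14.29%), PC3 0.0536 (5.36%);  cumulative: 0.8036, 0.9464, 1


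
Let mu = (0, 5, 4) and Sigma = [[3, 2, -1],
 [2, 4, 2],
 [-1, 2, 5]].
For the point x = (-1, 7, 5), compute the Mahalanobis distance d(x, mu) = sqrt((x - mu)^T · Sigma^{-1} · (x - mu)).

Step 1 — centre the observation: (x - mu) = (-1, 2, 1).

Step 2 — invert Sigma (cofactor / det for 3×3, or solve directly):
  Sigma^{-1} = [[1, -0.75, 0.5],
 [-0.75, 0.875, -0.5],
 [0.5, -0.5, 0.5]].

Step 3 — form the quadratic (x - mu)^T · Sigma^{-1} · (x - mu):
  Sigma^{-1} · (x - mu) = (-2, 2, -1).
  (x - mu)^T · [Sigma^{-1} · (x - mu)] = (-1)·(-2) + (2)·(2) + (1)·(-1) = 5.

Step 4 — take square root: d = √(5) ≈ 2.2361.

d(x, mu) = √(5) ≈ 2.2361


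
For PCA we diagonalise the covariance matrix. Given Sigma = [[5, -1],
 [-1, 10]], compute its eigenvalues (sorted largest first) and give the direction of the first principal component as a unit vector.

Step 1 — characteristic polynomial of 2×2 Sigma:
  det(Sigma - λI) = λ² - trace · λ + det = 0.
  trace = 5 + 10 = 15, det = 5·10 - (-1)² = 49.
Step 2 — discriminant:
  Δ = trace² - 4·det = 225 - 196 = 29.
Step 3 — eigenvalues:
  λ = (trace ± √Δ)/2 = (15 ± 5.3852)/2,
  λ_1 = 10.1926,  λ_2 = 4.8074.

Step 4 — unit eigenvector for λ_1: solve (Sigma - λ_1 I)v = 0. First row:
  (5 - 10.1926)·v_x + (-1)·v_y = 0, i.e. (-5.1926)·v_x + (-1)·v_y = 0,
  so v ∝ (b, λ_1 - a) = (-1, 5.1926); multiply by -1 so the first entry is positive: u = (1, -5.1926).
  ||u|| = √((1)² + (-5.1926)²) = √(27.9629) ≈ 5.288,
  v_1 = u/||u|| ≈ (0.1891, -0.982) (||v_1|| = 1).

λ_1 = 10.1926,  λ_2 = 4.8074;  v_1 ≈ (0.1891, -0.982)


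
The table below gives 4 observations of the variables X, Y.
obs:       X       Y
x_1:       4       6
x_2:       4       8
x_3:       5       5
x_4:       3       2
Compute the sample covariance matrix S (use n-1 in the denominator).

Step 1 — column means:
  mean(X) = (4 + 4 + 5 + 3) / 4 = 16/4 = 4
  mean(Y) = (6 + 8 + 5 + 2) / 4 = 21/4 = 5.25

Step 2 — sample covariance S[i,j] = (1/(n-1)) · Σ_k (x_{k,i} - mean_i) · (x_{k,j} - mean_j), with n-1 = 3.
  S[X,X] = ((0)·(0) + (0)·(0) + (1)·(1) + (-1)·(-1)) / 3 = 2/3 = 0.6667
  S[X,Y] = ((0)·(0.75) + (0)·(2.75) + (1)·(-0.25) + (-1)·(-3.25)) / 3 = 3/3 = 1
  S[Y,Y] = ((0.75)·(0.75) + (2.75)·(2.75) + (-0.25)·(-0.25) + (-3.25)·(-3.25)) / 3 = 18.75/3 = 6.25

S is symmetric (S[j,i] = S[i,j]). Assembling:

S = [[0.6667, 1],
 [1, 6.25]]


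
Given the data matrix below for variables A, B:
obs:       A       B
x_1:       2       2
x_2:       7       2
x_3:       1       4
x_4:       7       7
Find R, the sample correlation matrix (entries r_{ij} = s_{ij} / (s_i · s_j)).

Step 1 — column means:
  mean(A) = (2 + 7 + 1 + 7) / 4 = 17/4 = 4.25
  mean(B) = (2 + 2 + 4 + 7) / 4 = 15/4 = 3.75

Step 2 — sample variances and covariances s[i,j] = (1/(n-1)) · Σ_k (x_{k,i} - mean_i) · (x_{k,j} - mean_j), with n-1 = 3:
  s[A,A] = ((-2.25)·(-2.25) + (2.75)·(2.75) + (-3.25)·(-3.25) + (2.75)·(2.75)) / 3 = 30.75/3 = 10.25
  s[A,B] = ((-2.25)·(-1.75) + (2.75)·(-1.75) + (-3.25)·(0.25) + (2.75)·(3.25)) / 3 = 7.25/3 = 2.4167
  s[B,B] = ((-1.75)·(-1.75) + (-1.75)·(-1.75) + (0.25)·(0.25) + (3.25)·(3.25)) / 3 = 16.75/3 = 5.5833
  Sample standard deviations s_i = √(s[i,i]):
  s(A) = √(10.25) = 3.2016
  s(B) = √(5.5833) = 2.3629

Step 3 — r_{ij} = s_{ij} / (s_i · s_j):
  r[A,A] = 1 (diagonal).
  r[A,B] = 2.4167 / (3.2016 · 2.3629) = 2.4167 / 7.565 = 0.3195
  r[B,B] = 1 (diagonal).

R is symmetric with unit diagonal. Assembling:

R = [[1, 0.3195],
 [0.3195, 1]]


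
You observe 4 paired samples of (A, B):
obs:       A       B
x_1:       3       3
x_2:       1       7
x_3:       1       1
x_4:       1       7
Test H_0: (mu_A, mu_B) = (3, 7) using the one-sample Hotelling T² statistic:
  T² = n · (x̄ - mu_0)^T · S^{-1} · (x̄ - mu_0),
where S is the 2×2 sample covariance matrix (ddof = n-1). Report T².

Step 1 — sample mean vector:
  mean(A) = (3 + 1 + 1 + 1) / 4 = 6/4 = 1.5
  mean(B) = (3 + 7 + 1 + 7) / 4 = 18/4 = 4.5
  x̄ = (1.5, 4.5),  deviation x̄ - mu_0 = (1.5, 4.5) - (3, 7) = (-1.5, -2.5).

Step 2 — sample covariance matrix, S[i,j] = (1/(n-1)) · Σ_k (x_{k,i} - mean_i) · (x_{k,j} - mean_j), divisor n-1 = 3:
  S[A,A] = ((1.5)·(1.5) + (-0.5)·(-0.5) + (-0.5)·(-0.5) + (-0.5)·(-0.5)) / 3 = 3/3 = 1
  S[A,B] = ((1.5)·(-1.5) + (-0.5)·(2.5) + (-0.5)·(-3.5) + (-0.5)·(2.5)) / 3 = -3/3 = -1
  S[B,B] = ((-1.5)·(-1.5) + (2.5)·(2.5) + (-3.5)·(-3.5) + (2.5)·(2.5)) / 3 = 27/3 = 9
  S = [[1, -1],
 [-1, 9]].

Step 3 — invert S. det(S) = 1·9 - (-1)² = 8.
  S^{-1} = (1/det) · [[d, -b], [-b, a]] = [[1.125, 0.125],
 [0.125, 0.125]].

Step 4 — quadratic form (x̄ - mu_0)^T · S^{-1} · (x̄ - mu_0):
  S^{-1} · (x̄ - mu_0) = (-2, -0.5),
  (x̄ - mu_0)^T · [...] = (-1.5)·(-2) + (-2.5)·(-0.5) = 4.25.

Step 5 — scale by n: T² = 4 · 4.25 = 17.

T² ≈ 17


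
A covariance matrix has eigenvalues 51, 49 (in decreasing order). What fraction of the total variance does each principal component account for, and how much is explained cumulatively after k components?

Step 1 — total variance = trace(Sigma) = Σ λ_i = 51 + 49 = 100.

Step 2 — fraction explained by component i = λ_i / Σ λ:
  PC1: 51/100 = 0.51
  PC2: 49/100 = 0.49

Step 3 — cumulative fraction after k components = (λ_1 + ... + λ_k) / Σ λ:
  k = 1: 51/100 = 0.51
  k = 2: (51 + 49)/100 = 100/100 = 1

Summary (fraction, with percent):

explained: PC1 0.51 (51%), PC2 0.49 (49%);  cumulative: 0.51, 1


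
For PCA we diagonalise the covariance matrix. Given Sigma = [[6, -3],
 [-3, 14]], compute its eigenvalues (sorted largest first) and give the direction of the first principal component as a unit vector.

Step 1 — characteristic polynomial of 2×2 Sigma:
  det(Sigma - λI) = λ² - trace · λ + det = 0.
  trace = 6 + 14 = 20, det = 6·14 - (-3)² = 75.
Step 2 — discriminant:
  Δ = trace² - 4·det = 400 - 300 = 100.
Step 3 — eigenvalues:
  λ = (trace ± √Δ)/2 = (20 ± 10)/2,
  λ_1 = 15,  λ_2 = 5.

Step 4 — unit eigenvector for λ_1: solve (Sigma - λ_1 I)v = 0. First row:
  (6 - 15)·v_x + (-3)·v_y = 0, i.e. (-9)·v_x + (-3)·v_y = 0,
  so v ∝ (b, λ_1 - a) = (-3, 9); multiply by -1 so the first entry is positive: u = (3, -9).
  ||u|| = √((3)² + (-9)²) = √(90) ≈ 9.4868,
  v_1 = u/||u|| ≈ (0.3162, -0.9487) (||v_1|| = 1).

λ_1 = 15,  λ_2 = 5;  v_1 ≈ (0.3162, -0.9487)


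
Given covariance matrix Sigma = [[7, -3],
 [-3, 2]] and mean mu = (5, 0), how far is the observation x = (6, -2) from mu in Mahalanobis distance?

Step 1 — centre the observation: (x - mu) = (1, -2).

Step 2 — invert Sigma. det(Sigma) = 7·2 - (-3)² = 5.
  Sigma^{-1} = (1/det) · [[d, -b], [-b, a]] = [[0.4, 0.6],
 [0.6, 1.4]].

Step 3 — form the quadratic (x - mu)^T · Sigma^{-1} · (x - mu):
  Sigma^{-1} · (x - mu) = (-0.8, -2.2).
  (x - mu)^T · [Sigma^{-1} · (x - mu)] = (1)·(-0.8) + (-2)·(-2.2) = 3.6.

Step 4 — take square root: d = √(3.6) ≈ 1.8974.

d(x, mu) = √(3.6) ≈ 1.8974
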